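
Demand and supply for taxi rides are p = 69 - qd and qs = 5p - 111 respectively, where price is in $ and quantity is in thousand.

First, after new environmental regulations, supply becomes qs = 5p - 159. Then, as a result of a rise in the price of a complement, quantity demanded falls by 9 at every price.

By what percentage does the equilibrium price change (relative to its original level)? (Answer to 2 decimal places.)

+21.67

Initially, 69 - p = 5p - 111, so 180 = 6p and p = 30, q = 39.
The shock moves the curves to qd = 60 - p and qs = 5p - 159.
Equate the new curves: 60 - p = 5p - 159, giving 219 = 6p, p = 36.5, q = 23.5.
%Δp = (36.5 − 30) / 30 × 100 = +21.67%.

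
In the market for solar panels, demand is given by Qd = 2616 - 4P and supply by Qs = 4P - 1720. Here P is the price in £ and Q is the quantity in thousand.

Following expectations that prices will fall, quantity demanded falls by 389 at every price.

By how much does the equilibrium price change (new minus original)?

-48.625

Original equilibrium: 2616 - 4P = 4P - 1720 gives 4336 = 8P, so P = 542 and Q = 448.
The new curves are Qd = 2227 - 4P (demand) and Qs = 4P - 1720 (supply).
Clearing the new market: 2227 - 4P = 4P - 1720, so P = 493.375 and Q = 253.5.
ΔP = 493.375 − 542 = -48.625.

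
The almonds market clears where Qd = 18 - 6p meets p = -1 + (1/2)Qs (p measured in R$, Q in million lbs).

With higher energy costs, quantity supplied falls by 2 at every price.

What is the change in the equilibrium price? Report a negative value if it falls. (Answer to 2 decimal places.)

+0.25

Solve the original market: 18 - 6p = 2p + 2, hence p = 2 and Q = 6.
With the change applied: demand Qd = 18 - 6p, supply Qs = 2p.
Setting them equal: 18 - 6p = 2p → 18 = 8p, so p = 2.25 and Q = 4.5.
Δp = 2.25 − 2 = +0.25.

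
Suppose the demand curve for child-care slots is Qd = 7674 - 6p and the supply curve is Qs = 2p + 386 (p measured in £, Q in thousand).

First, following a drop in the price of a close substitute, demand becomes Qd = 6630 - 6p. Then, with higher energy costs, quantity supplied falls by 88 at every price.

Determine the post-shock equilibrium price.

791.5

Before the shock: 7674 - 6p = 2p + 386 ⇒ 7288 = 8p ⇒ p = 911, Q = 2208.
After the shift, demand is Qd = 6630 - 6p and supply is Qs = 2p + 298.
New equilibrium: 6630 - 6p = 2p + 298 ⇒ 6332 = 8p ⇒ p = 791.5, Q = 1881.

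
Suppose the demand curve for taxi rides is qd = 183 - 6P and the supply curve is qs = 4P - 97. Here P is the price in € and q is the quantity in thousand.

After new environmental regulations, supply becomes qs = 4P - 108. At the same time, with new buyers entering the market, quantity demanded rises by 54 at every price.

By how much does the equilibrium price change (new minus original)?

Original equilibrium: 183 - 6P = 4P - 97 gives 280 = 10P, so P = 28 and q = 15.
The new curves are qd = 237 - 6P (demand) and qs = 4P - 108 (supply).
New equilibrium: 237 - 6P = 4P - 108 ⇒ 345 = 10P ⇒ P = 34.5, q = 30.
ΔP = 34.5 − 28 = +6.5.

+6.5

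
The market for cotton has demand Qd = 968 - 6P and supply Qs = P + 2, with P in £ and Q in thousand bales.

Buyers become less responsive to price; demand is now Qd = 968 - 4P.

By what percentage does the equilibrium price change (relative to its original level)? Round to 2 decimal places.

+40.00

Before the shock: 968 - 6P = P + 2 ⇒ 966 = 7P ⇒ P = 138, Q = 140.
The shock moves the curves to Qd = 968 - 4P and Qs = P + 2.
Setting them equal: 968 - 4P = P + 2 → 966 = 5P, so P = 193.2 and Q = 195.2.
%ΔP = (193.2 − 138) / 138 × 100 = +40.00%.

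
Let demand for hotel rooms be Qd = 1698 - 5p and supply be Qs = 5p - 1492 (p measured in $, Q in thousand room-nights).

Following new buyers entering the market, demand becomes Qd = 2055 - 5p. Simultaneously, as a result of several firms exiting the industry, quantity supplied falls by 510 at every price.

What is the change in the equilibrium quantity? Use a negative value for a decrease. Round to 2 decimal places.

-76.50

Solve the original market: 1698 - 5p = 5p - 1492, hence p = 319 and Q = 103.
The new curves are Qd = 2055 - 5p (demand) and Qs = 5p - 2002 (supply).
Setting them equal: 2055 - 5p = 5p - 2002 → 4057 = 10p, so p = 405.7 and Q = 26.5.
ΔQ = 26.5 − 103 = -76.50.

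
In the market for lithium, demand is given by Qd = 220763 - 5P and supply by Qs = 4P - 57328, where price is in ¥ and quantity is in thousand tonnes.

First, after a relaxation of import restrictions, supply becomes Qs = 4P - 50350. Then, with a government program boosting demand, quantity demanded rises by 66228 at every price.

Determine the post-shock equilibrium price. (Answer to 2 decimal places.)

37482.33

Initially, 220763 - 5P = 4P - 57328, so 278091 = 9P and P = 30899, Q = 66268.
The shock moves the curves to Qd = 286991 - 5P and Qs = 4P - 50350.
Setting them equal: 286991 - 5P = 4P - 50350 → 337341 = 9P, so P = 112447/3 ≈ 37482.3333 and Q = 298738/3 ≈ 99579.3333.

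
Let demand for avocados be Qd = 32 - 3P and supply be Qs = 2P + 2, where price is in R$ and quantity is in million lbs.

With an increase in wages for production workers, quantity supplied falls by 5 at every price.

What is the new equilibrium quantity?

11

Before the shock: 32 - 3P = 2P + 2 ⇒ 30 = 5P ⇒ P = 6, Q = 14.
The shock moves the curves to Qd = 32 - 3P and Qs = 2P - 3.
Clearing the new market: 32 - 3P = 2P - 3, so P = 7 and Q = 11.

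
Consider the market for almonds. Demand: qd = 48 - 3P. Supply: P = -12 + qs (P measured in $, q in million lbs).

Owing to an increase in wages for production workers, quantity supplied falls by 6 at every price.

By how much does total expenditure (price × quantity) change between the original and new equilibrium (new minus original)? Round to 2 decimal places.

Before the shock: 48 - 3P = P + 12 ⇒ 36 = 4P ⇒ P = 9, q = 21.
With the change applied: demand qd = 48 - 3P, supply qs = P + 6.
Setting them equal: 48 - 3P = P + 6 → 42 = 4P, so P = 10.5 and q = 16.5.
Expenditure moves from 9×21 = 189 to 10.5×16.5 = 173.25; change = -15.75.

-15.75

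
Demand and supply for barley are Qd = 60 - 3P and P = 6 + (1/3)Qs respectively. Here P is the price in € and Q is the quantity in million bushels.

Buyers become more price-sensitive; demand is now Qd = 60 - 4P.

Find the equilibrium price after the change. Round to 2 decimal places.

11.14

Initially, 60 - 3P = 3P - 18, so 78 = 6P and P = 13, Q = 21.
After the shift, demand is Qd = 60 - 4P and supply is Qs = 3P - 18.
Setting them equal: 60 - 4P = 3P - 18 → 78 = 7P, so P = 78/7 ≈ 11.1429 and Q = 108/7 ≈ 15.4286.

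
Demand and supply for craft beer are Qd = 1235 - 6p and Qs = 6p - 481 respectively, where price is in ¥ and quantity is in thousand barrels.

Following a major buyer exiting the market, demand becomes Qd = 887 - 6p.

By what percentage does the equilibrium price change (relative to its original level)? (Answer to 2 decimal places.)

-20.28

Solve the original market: 1235 - 6p = 6p - 481, hence p = 143 and Q = 377.
After the shift, demand is Qd = 887 - 6p and supply is Qs = 6p - 481.
Clearing the new market: 887 - 6p = 6p - 481, so p = 114 and Q = 203.
%Δp = (114 − 143) / 143 × 100 = -20.28%.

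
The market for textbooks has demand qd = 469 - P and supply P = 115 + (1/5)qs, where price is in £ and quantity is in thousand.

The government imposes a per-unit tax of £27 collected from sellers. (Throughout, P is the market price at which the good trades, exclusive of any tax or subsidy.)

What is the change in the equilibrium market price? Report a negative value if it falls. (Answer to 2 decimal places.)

Solve the original market: 469 - P = 5P - 575, hence P = 174 and q = 295.
Since sellers keep the price net of the tax, the effective supply curve becomes qs = 5P - 710.
Clearing the new market: 469 - P = 5P - 710, so P = 196.5 and q = 272.5.
ΔP = 196.5 − 174 = +22.50.

+22.50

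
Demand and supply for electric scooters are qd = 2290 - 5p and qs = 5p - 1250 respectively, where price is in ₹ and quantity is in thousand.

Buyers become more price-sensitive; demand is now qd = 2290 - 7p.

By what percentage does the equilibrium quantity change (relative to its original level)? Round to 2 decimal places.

Original equilibrium: 2290 - 5p = 5p - 1250 gives 3540 = 10p, so p = 354 and q = 520.
With the change applied: demand qd = 2290 - 7p, supply qs = 5p - 1250.
New equilibrium: 2290 - 7p = 5p - 1250 ⇒ 3540 = 12p ⇒ p = 295, q = 225.
%Δq = (225 − 520) / 520 × 100 = -56.73%.

-56.73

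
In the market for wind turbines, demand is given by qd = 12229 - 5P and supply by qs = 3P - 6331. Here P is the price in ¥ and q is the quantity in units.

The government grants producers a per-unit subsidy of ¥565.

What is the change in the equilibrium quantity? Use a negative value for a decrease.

Solve the original market: 12229 - 5P = 3P - 6331, hence P = 2320 and q = 629.
Since sellers receive the price plus the subsidy, the effective supply curve becomes qs = 3P - 4636.
Setting them equal: 12229 - 5P = 3P - 4636 → 16865 = 8P, so P = 2108.125 and q = 1688.375.
Δq = 1688.375 − 629 = +1059.375.

+1059.375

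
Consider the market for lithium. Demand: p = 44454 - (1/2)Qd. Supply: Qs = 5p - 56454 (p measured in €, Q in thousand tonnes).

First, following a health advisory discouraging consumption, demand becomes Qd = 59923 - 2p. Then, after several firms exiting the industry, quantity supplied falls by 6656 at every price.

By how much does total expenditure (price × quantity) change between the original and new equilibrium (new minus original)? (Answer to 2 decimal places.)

Original equilibrium: 88908 - 2p = 5p - 56454 gives 145362 = 7p, so p = 20766 and Q = 47376.
With the change applied: demand Qd = 59923 - 2p, supply Qs = 5p - 63110.
New equilibrium: 59923 - 2p = 5p - 63110 ⇒ 123033 = 7p ⇒ p = 123033/7 ≈ 17576.1429, Q = 173395/7 ≈ 24770.7143.
Expenditure moves from 20766×47376 = 983810016 to 17576.1429×24770.7143 = 435373612.9592; change = -548436403.04.

-548436403.04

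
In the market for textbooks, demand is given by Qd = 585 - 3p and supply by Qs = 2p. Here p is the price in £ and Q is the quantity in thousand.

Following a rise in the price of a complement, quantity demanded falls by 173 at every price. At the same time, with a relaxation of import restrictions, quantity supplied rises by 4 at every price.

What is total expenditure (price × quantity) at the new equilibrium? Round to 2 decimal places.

13643.52

Before the shock: 585 - 3p = 2p ⇒ 585 = 5p ⇒ p = 117, Q = 234.
With the change applied: demand Qd = 412 - 3p, supply Qs = 2p + 4.
Equate the new curves: 412 - 3p = 2p + 4, giving 408 = 5p, p = 81.6, Q = 167.2.
New expenditure = 81.6 × 167.2 = 13643.52.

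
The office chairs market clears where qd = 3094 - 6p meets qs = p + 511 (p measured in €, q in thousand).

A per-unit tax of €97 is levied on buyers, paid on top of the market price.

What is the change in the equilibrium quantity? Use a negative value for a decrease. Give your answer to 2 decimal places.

-83.14

Original equilibrium: 3094 - 6p = p + 511 gives 2583 = 7p, so p = 369 and q = 880.
Since buyers pay the price plus the tax, the effective demand curve becomes qd = 2512 - 6p.
New equilibrium: 2512 - 6p = p + 511 ⇒ 2001 = 7p ⇒ p = 2001/7 ≈ 285.8571, q = 5578/7 ≈ 796.8571.
Δq = 796.8571 − 880 = -83.14.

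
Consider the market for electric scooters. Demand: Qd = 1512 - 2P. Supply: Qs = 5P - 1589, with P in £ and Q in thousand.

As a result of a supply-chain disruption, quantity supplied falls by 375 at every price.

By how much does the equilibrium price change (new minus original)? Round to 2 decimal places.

+53.57

Initially, 1512 - 2P = 5P - 1589, so 3101 = 7P and P = 443, Q = 626.
With the change applied: demand Qd = 1512 - 2P, supply Qs = 5P - 1964.
Equate the new curves: 1512 - 2P = 5P - 1964, giving 3476 = 7P, P = 3476/7 ≈ 496.5714, Q = 3632/7 ≈ 518.8571.
ΔP = 496.5714 − 443 = +53.57.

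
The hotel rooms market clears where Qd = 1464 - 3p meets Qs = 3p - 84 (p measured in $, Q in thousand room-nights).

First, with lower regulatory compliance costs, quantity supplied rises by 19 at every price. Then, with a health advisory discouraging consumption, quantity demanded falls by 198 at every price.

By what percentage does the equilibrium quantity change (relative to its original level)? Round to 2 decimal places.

-12.97

Initially, 1464 - 3p = 3p - 84, so 1548 = 6p and p = 258, Q = 690.
The shock moves the curves to Qd = 1266 - 3p and Qs = 3p - 65.
New equilibrium: 1266 - 3p = 3p - 65 ⇒ 1331 = 6p ⇒ p = 1331/6 ≈ 221.8333, Q = 600.5.
%ΔQ = (600.5 − 690) / 690 × 100 = -12.97%.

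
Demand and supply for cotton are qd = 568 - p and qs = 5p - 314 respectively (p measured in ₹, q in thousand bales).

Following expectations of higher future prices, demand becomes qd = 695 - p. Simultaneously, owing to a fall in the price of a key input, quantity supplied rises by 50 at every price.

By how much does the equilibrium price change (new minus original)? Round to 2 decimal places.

+12.83

Initially, 568 - p = 5p - 314, so 882 = 6p and p = 147, q = 421.
After the shift, demand is qd = 695 - p and supply is qs = 5p - 264.
Setting them equal: 695 - p = 5p - 264 → 959 = 6p, so p = 959/6 ≈ 159.8333 and q = 3211/6 ≈ 535.1667.
Δp = 159.8333 − 147 = +12.83.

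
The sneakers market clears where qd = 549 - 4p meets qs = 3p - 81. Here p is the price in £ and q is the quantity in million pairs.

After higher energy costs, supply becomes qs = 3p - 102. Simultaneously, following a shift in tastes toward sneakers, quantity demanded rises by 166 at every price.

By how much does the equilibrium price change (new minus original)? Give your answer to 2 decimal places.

Initially, 549 - 4p = 3p - 81, so 630 = 7p and p = 90, q = 189.
The shock moves the curves to qd = 715 - 4p and qs = 3p - 102.
Setting them equal: 715 - 4p = 3p - 102 → 817 = 7p, so p = 817/7 ≈ 116.7143 and q = 1737/7 ≈ 248.1429.
Δp = 116.7143 − 90 = +26.71.

+26.71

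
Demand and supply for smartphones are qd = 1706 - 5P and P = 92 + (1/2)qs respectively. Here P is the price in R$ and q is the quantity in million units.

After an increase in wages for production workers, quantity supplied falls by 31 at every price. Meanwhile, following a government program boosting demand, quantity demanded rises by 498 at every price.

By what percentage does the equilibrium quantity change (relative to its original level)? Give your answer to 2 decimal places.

+33.75

Initially, 1706 - 5P = 2P - 184, so 1890 = 7P and P = 270, q = 356.
With the change applied: demand qd = 2204 - 5P, supply qs = 2P - 215.
Clearing the new market: 2204 - 5P = 2P - 215, so P = 2419/7 ≈ 345.5714 and q = 3333/7 ≈ 476.1429.
%Δq = (476.1429 − 356) / 356 × 100 = +33.75%.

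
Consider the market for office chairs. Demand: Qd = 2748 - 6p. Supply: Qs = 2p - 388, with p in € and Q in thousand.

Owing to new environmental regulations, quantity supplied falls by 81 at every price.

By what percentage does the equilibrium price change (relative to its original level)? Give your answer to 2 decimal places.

+2.58

Before the shock: 2748 - 6p = 2p - 388 ⇒ 3136 = 8p ⇒ p = 392, Q = 396.
With the change applied: demand Qd = 2748 - 6p, supply Qs = 2p - 469.
Setting them equal: 2748 - 6p = 2p - 469 → 3217 = 8p, so p = 402.125 and Q = 335.25.
%Δp = (402.125 − 392) / 392 × 100 = +2.58%.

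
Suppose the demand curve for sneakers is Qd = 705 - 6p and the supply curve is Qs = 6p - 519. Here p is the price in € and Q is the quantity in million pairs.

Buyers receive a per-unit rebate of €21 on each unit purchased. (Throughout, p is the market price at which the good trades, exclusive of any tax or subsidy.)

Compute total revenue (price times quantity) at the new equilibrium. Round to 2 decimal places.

17550.00

Original equilibrium: 705 - 6p = 6p - 519 gives 1224 = 12p, so p = 102 and Q = 93.
Since buyers' out-of-pocket price is the market price minus the rebate, the effective demand curve becomes Qd = 831 - 6p.
Equate the new curves: 831 - 6p = 6p - 519, giving 1350 = 12p, p = 112.5, Q = 156.
New expenditure = 112.5 × 156 = 17550.00.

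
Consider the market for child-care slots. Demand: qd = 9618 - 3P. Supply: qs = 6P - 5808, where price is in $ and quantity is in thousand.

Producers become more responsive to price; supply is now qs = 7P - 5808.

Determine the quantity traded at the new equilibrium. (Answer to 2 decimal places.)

4990.20

Before the shock: 9618 - 3P = 6P - 5808 ⇒ 15426 = 9P ⇒ P = 1714, q = 4476.
With the change applied: demand qd = 9618 - 3P, supply qs = 7P - 5808.
Clearing the new market: 9618 - 3P = 7P - 5808, so P = 1542.6 and q = 4990.2.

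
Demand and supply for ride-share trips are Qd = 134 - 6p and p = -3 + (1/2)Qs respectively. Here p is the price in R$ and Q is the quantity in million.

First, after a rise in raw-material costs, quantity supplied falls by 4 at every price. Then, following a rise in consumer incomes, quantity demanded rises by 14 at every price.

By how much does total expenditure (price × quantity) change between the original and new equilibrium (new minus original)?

Original equilibrium: 134 - 6p = 2p + 6 gives 128 = 8p, so p = 16 and Q = 38.
The new curves are Qd = 148 - 6p (demand) and Qs = 2p + 2 (supply).
New equilibrium: 148 - 6p = 2p + 2 ⇒ 146 = 8p ⇒ p = 18.25, Q = 38.5.
Expenditure moves from 16×38 = 608 to 18.25×38.5 = 702.625; change = +94.625.

+94.625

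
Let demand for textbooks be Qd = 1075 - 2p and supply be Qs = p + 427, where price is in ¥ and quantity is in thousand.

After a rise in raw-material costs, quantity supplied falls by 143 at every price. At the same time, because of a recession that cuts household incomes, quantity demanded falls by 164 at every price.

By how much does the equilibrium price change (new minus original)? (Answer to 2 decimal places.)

-7.00

Before the shock: 1075 - 2p = p + 427 ⇒ 648 = 3p ⇒ p = 216, Q = 643.
After the shift, demand is Qd = 911 - 2p and supply is Qs = p + 284.
Setting them equal: 911 - 2p = p + 284 → 627 = 3p, so p = 209 and Q = 493.
Δp = 209 − 216 = -7.00.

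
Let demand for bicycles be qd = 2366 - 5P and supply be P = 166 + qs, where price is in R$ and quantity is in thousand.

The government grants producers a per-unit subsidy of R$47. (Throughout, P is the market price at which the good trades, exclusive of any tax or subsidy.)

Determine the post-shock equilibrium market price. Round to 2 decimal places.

Original equilibrium: 2366 - 5P = P - 166 gives 2532 = 6P, so P = 422 and q = 256.
Since sellers receive the price plus the subsidy, the effective supply curve becomes qs = P - 119.
Setting them equal: 2366 - 5P = P - 119 → 2485 = 6P, so P = 2485/6 ≈ 414.1667 and q = 1771/6 ≈ 295.1667.

414.17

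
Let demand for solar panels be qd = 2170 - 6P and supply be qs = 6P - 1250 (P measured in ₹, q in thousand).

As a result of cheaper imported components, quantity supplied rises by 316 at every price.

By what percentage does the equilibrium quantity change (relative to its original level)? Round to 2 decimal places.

Original equilibrium: 2170 - 6P = 6P - 1250 gives 3420 = 12P, so P = 285 and q = 460.
With the change applied: demand qd = 2170 - 6P, supply qs = 6P - 934.
Equate the new curves: 2170 - 6P = 6P - 934, giving 3104 = 12P, P = 776/3 ≈ 258.6667, q = 618.
%Δq = (618 − 460) / 460 × 100 = +34.35%.

+34.35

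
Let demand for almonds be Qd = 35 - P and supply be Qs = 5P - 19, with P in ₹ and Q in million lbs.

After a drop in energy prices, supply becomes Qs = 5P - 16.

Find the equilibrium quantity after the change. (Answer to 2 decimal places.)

26.50

Before the shock: 35 - P = 5P - 19 ⇒ 54 = 6P ⇒ P = 9, Q = 26.
The shock moves the curves to Qd = 35 - P and Qs = 5P - 16.
Setting them equal: 35 - P = 5P - 16 → 51 = 6P, so P = 8.5 and Q = 26.5.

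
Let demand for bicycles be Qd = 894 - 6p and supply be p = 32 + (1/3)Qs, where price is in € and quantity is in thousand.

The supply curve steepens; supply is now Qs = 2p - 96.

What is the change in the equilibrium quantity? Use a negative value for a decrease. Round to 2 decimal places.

Before the shock: 894 - 6p = 3p - 96 ⇒ 990 = 9p ⇒ p = 110, Q = 234.
With the change applied: demand Qd = 894 - 6p, supply Qs = 2p - 96.
New equilibrium: 894 - 6p = 2p - 96 ⇒ 990 = 8p ⇒ p = 123.75, Q = 151.5.
ΔQ = 151.5 − 234 = -82.50.

-82.50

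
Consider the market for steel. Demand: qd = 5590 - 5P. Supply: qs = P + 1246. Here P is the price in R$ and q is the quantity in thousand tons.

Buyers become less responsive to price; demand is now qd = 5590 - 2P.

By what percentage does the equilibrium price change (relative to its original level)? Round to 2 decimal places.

+100.00

Initially, 5590 - 5P = P + 1246, so 4344 = 6P and P = 724, q = 1970.
With the change applied: demand qd = 5590 - 2P, supply qs = P + 1246.
Setting them equal: 5590 - 2P = P + 1246 → 4344 = 3P, so P = 1448 and q = 2694.
%ΔP = (1448 − 724) / 724 × 100 = +100.00%.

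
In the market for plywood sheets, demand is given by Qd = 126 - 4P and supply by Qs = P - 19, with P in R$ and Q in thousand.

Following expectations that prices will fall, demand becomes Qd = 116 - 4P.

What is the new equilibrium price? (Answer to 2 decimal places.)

Before the shock: 126 - 4P = P - 19 ⇒ 145 = 5P ⇒ P = 29, Q = 10.
After the shift, demand is Qd = 116 - 4P and supply is Qs = P - 19.
Equate the new curves: 116 - 4P = P - 19, giving 135 = 5P, P = 27, Q = 8.

27.00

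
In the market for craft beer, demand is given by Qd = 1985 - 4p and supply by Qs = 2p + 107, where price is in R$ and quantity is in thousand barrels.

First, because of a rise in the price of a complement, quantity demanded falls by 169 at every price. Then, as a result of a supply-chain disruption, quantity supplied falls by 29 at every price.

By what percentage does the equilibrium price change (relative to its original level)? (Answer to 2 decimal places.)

-7.45

Original equilibrium: 1985 - 4p = 2p + 107 gives 1878 = 6p, so p = 313 and Q = 733.
The new curves are Qd = 1816 - 4p (demand) and Qs = 2p + 78 (supply).
Setting them equal: 1816 - 4p = 2p + 78 → 1738 = 6p, so p = 869/3 ≈ 289.6667 and Q = 1972/3 ≈ 657.3333.
%Δp = (289.6667 − 313) / 313 × 100 = -7.45%.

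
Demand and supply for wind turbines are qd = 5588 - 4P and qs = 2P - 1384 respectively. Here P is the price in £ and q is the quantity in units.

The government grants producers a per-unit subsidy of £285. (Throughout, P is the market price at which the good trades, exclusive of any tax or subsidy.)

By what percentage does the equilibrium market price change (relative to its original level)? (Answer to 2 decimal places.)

-8.18

Solve the original market: 5588 - 4P = 2P - 1384, hence P = 1162 and q = 940.
Since sellers receive the price plus the subsidy, the effective supply curve becomes qs = 2P - 814.
Clearing the new market: 5588 - 4P = 2P - 814, so P = 1067 and q = 1320.
%ΔP = (1067 − 1162) / 1162 × 100 = -8.18%.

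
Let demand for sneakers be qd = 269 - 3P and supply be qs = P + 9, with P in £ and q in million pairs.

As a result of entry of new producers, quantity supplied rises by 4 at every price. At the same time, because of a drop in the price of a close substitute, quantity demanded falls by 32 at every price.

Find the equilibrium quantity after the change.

Initially, 269 - 3P = P + 9, so 260 = 4P and P = 65, q = 74.
The new curves are qd = 237 - 3P (demand) and qs = P + 13 (supply).
New equilibrium: 237 - 3P = P + 13 ⇒ 224 = 4P ⇒ P = 56, q = 69.

69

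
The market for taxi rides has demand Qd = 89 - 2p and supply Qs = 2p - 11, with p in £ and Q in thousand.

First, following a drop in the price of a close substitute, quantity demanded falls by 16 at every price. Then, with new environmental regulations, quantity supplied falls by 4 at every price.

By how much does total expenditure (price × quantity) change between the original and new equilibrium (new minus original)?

-337

Before the shock: 89 - 2p = 2p - 11 ⇒ 100 = 4p ⇒ p = 25, Q = 39.
The new curves are Qd = 73 - 2p (demand) and Qs = 2p - 15 (supply).
Setting them equal: 73 - 2p = 2p - 15 → 88 = 4p, so p = 22 and Q = 29.
Expenditure moves from 25×39 = 975 to 22×29 = 638; change = -337.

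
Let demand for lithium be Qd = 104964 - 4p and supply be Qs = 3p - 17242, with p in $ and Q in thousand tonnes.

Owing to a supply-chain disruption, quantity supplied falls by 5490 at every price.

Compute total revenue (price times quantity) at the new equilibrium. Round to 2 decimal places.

583659325.39

Original equilibrium: 104964 - 4p = 3p - 17242 gives 122206 = 7p, so p = 17458 and Q = 35132.
After the shift, demand is Qd = 104964 - 4p and supply is Qs = 3p - 22732.
New equilibrium: 104964 - 4p = 3p - 22732 ⇒ 127696 = 7p ⇒ p = 127696/7 ≈ 18242.2857, Q = 223964/7 ≈ 31994.8571.
New expenditure = 18242.2857 × 31994.8571 = 583659325.39.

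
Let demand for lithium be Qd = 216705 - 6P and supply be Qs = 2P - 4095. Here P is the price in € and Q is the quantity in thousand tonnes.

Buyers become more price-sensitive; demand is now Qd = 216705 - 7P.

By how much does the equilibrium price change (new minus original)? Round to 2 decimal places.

Solve the original market: 216705 - 6P = 2P - 4095, hence P = 27600 and Q = 51105.
With the change applied: demand Qd = 216705 - 7P, supply Qs = 2P - 4095.
Clearing the new market: 216705 - 7P = 2P - 4095, so P = 73600/3 ≈ 24533.3333 and Q = 134915/3 ≈ 44971.6667.
ΔP = 24533.3333 − 27600 = -3066.67.

-3066.67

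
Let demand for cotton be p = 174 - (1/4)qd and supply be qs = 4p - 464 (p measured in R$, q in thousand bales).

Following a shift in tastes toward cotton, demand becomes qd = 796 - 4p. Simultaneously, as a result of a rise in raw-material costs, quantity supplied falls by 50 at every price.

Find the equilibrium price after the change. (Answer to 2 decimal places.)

Solve the original market: 696 - 4p = 4p - 464, hence p = 145 and q = 116.
The new curves are qd = 796 - 4p (demand) and qs = 4p - 514 (supply).
Equate the new curves: 796 - 4p = 4p - 514, giving 1310 = 8p, p = 163.75, q = 141.

163.75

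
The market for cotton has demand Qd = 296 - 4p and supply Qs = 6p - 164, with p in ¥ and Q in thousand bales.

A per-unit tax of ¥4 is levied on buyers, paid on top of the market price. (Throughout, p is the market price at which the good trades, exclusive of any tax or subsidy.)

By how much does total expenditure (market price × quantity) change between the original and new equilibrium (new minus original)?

-605.44

Initially, 296 - 4p = 6p - 164, so 460 = 10p and p = 46, Q = 112.
Since buyers pay the price plus the tax, the effective demand curve becomes Qd = 280 - 4p.
Setting them equal: 280 - 4p = 6p - 164 → 444 = 10p, so p = 44.4 and Q = 102.4.
Expenditure moves from 46×112 = 5152 to 44.4×102.4 = 4546.56; change = -605.44.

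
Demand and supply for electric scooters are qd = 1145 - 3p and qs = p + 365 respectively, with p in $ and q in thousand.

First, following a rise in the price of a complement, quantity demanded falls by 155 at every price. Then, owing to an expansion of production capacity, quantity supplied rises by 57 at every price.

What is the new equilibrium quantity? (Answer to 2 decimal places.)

Solve the original market: 1145 - 3p = p + 365, hence p = 195 and q = 560.
After the shift, demand is qd = 990 - 3p and supply is qs = p + 422.
Equate the new curves: 990 - 3p = p + 422, giving 568 = 4p, p = 142, q = 564.

564.00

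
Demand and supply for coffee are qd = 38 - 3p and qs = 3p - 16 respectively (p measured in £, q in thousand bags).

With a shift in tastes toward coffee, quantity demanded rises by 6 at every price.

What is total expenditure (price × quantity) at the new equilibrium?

140

Solve the original market: 38 - 3p = 3p - 16, hence p = 9 and q = 11.
After the shift, demand is qd = 44 - 3p and supply is qs = 3p - 16.
Equate the new curves: 44 - 3p = 3p - 16, giving 60 = 6p, p = 10, q = 14.
New expenditure = 10 × 14 = 140.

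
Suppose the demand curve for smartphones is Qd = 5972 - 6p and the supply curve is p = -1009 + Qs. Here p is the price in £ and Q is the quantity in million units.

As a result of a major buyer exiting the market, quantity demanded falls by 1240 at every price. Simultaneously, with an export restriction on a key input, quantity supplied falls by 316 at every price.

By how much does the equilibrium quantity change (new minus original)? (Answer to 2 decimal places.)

Solve the original market: 5972 - 6p = p + 1009, hence p = 709 and Q = 1718.
The new curves are Qd = 4732 - 6p (demand) and Qs = p + 693 (supply).
Setting them equal: 4732 - 6p = p + 693 → 4039 = 7p, so p = 577 and Q = 1270.
ΔQ = 1270 − 1718 = -448.00.

-448.00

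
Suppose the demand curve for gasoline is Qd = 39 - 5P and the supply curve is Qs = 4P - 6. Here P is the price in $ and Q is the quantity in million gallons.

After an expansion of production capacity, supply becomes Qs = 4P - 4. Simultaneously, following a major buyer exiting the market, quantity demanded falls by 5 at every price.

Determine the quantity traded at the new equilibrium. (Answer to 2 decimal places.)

Initially, 39 - 5P = 4P - 6, so 45 = 9P and P = 5, Q = 14.
The shock moves the curves to Qd = 34 - 5P and Qs = 4P - 4.
New equilibrium: 34 - 5P = 4P - 4 ⇒ 38 = 9P ⇒ P = 38/9 ≈ 4.2222, Q = 116/9 ≈ 12.8889.

12.89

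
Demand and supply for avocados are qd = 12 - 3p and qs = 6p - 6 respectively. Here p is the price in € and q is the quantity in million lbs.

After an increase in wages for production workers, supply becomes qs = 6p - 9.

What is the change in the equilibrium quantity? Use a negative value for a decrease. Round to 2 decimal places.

-1.00

Original equilibrium: 12 - 3p = 6p - 6 gives 18 = 9p, so p = 2 and q = 6.
After the shift, demand is qd = 12 - 3p and supply is qs = 6p - 9.
Equate the new curves: 12 - 3p = 6p - 9, giving 21 = 9p, p = 7/3 ≈ 2.3333, q = 5.
Δq = 5 − 6 = -1.00.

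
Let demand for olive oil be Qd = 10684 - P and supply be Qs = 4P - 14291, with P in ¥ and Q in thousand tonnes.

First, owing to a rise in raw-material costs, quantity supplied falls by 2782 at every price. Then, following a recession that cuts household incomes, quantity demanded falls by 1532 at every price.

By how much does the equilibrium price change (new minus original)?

+250

Before the shock: 10684 - P = 4P - 14291 ⇒ 24975 = 5P ⇒ P = 4995, Q = 5689.
The new curves are Qd = 9152 - P (demand) and Qs = 4P - 17073 (supply).
Equate the new curves: 9152 - P = 4P - 17073, giving 26225 = 5P, P = 5245, Q = 3907.
ΔP = 5245 − 4995 = +250.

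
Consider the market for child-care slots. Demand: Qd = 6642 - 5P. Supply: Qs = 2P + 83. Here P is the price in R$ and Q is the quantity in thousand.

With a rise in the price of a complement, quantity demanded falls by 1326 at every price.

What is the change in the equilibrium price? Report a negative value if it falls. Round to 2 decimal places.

Original equilibrium: 6642 - 5P = 2P + 83 gives 6559 = 7P, so P = 937 and Q = 1957.
After the shift, demand is Qd = 5316 - 5P and supply is Qs = 2P + 83.
Clearing the new market: 5316 - 5P = 2P + 83, so P = 5233/7 ≈ 747.5714 and Q = 11047/7 ≈ 1578.1429.
ΔP = 747.5714 − 937 = -189.43.

-189.43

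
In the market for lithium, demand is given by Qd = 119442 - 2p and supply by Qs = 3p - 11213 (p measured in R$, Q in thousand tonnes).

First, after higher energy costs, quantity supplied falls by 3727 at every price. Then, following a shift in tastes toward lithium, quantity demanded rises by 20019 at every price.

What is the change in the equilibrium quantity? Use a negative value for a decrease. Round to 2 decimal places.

Initially, 119442 - 2p = 3p - 11213, so 130655 = 5p and p = 26131, Q = 67180.
With the change applied: demand Qd = 139461 - 2p, supply Qs = 3p - 14940.
New equilibrium: 139461 - 2p = 3p - 14940 ⇒ 154401 = 5p ⇒ p = 30880.2, Q = 77700.6.
ΔQ = 77700.6 − 67180 = +10520.60.

+10520.60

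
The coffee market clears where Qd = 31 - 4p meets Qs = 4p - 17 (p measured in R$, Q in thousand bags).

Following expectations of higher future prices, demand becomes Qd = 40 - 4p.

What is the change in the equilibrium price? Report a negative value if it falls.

Initially, 31 - 4p = 4p - 17, so 48 = 8p and p = 6, Q = 7.
With the change applied: demand Qd = 40 - 4p, supply Qs = 4p - 17.
Setting them equal: 40 - 4p = 4p - 17 → 57 = 8p, so p = 7.125 and Q = 11.5.
Δp = 7.125 − 6 = +1.125.

+1.125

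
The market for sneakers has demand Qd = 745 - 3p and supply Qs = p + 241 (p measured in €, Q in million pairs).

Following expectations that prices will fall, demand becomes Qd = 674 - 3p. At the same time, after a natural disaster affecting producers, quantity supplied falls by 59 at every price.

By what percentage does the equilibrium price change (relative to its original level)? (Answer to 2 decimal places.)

Initially, 745 - 3p = p + 241, so 504 = 4p and p = 126, Q = 367.
After the shift, demand is Qd = 674 - 3p and supply is Qs = p + 182.
Setting them equal: 674 - 3p = p + 182 → 492 = 4p, so p = 123 and Q = 305.
%Δp = (123 − 126) / 126 × 100 = -2.38%.

-2.38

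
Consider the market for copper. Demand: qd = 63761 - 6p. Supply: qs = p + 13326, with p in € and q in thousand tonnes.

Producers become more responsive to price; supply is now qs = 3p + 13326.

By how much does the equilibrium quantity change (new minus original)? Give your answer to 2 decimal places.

+9606.67

Solve the original market: 63761 - 6p = p + 13326, hence p = 7205 and q = 20531.
With the change applied: demand qd = 63761 - 6p, supply qs = 3p + 13326.
Setting them equal: 63761 - 6p = 3p + 13326 → 50435 = 9p, so p = 50435/9 ≈ 5603.8889 and q = 90413/3 ≈ 30137.6667.
Δq = 30137.6667 − 20531 = +9606.67.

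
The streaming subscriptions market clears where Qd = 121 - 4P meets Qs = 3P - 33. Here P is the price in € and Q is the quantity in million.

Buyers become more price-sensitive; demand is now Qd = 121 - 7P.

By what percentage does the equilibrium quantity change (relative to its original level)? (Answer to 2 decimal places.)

Initially, 121 - 4P = 3P - 33, so 154 = 7P and P = 22, Q = 33.
After the shift, demand is Qd = 121 - 7P and supply is Qs = 3P - 33.
New equilibrium: 121 - 7P = 3P - 33 ⇒ 154 = 10P ⇒ P = 15.4, Q = 13.2.
%ΔQ = (13.2 − 33) / 33 × 100 = -60.00%.

-60.00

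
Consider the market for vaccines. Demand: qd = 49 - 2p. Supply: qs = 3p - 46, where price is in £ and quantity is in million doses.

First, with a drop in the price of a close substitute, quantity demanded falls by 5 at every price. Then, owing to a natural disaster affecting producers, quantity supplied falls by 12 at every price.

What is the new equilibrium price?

Original equilibrium: 49 - 2p = 3p - 46 gives 95 = 5p, so p = 19 and q = 11.
The shock moves the curves to qd = 44 - 2p and qs = 3p - 58.
New equilibrium: 44 - 2p = 3p - 58 ⇒ 102 = 5p ⇒ p = 20.4, q = 3.2.

20.4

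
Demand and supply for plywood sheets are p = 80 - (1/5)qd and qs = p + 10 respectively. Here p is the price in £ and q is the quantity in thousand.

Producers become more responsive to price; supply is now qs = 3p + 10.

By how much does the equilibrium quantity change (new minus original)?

+81.25

Initially, 400 - 5p = p + 10, so 390 = 6p and p = 65, q = 75.
After the shift, demand is qd = 400 - 5p and supply is qs = 3p + 10.
Setting them equal: 400 - 5p = 3p + 10 → 390 = 8p, so p = 48.75 and q = 156.25.
Δq = 156.25 − 75 = +81.25.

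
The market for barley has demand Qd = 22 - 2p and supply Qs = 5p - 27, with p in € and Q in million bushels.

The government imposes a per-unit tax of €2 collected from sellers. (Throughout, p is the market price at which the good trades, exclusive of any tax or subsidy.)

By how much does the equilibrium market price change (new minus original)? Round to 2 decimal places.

+1.43

Original equilibrium: 22 - 2p = 5p - 27 gives 49 = 7p, so p = 7 and Q = 8.
Since sellers keep the price net of the tax, the effective supply curve becomes Qs = 5p - 37.
Setting them equal: 22 - 2p = 5p - 37 → 59 = 7p, so p = 59/7 ≈ 8.4286 and Q = 36/7 ≈ 5.1429.
Δp = 8.4286 − 7 = +1.43.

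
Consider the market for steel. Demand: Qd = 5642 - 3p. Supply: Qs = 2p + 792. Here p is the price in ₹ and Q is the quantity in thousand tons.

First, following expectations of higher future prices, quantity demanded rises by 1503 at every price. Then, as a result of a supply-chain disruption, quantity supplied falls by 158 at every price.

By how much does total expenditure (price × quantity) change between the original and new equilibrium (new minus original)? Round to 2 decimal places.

+1567004.48

Before the shock: 5642 - 3p = 2p + 792 ⇒ 4850 = 5p ⇒ p = 970, Q = 2732.
The shock moves the curves to Qd = 7145 - 3p and Qs = 2p + 634.
Equate the new curves: 7145 - 3p = 2p + 634, giving 6511 = 5p, p = 1302.2, Q = 3238.4.
Expenditure moves from 970×2732 = 2650040 to 1302.2×3238.4 = 4217044.48; change = +1567004.48.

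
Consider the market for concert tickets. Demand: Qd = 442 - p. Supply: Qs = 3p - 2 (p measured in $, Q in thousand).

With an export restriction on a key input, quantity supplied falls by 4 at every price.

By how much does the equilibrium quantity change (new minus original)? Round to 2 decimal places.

-1.00

Solve the original market: 442 - p = 3p - 2, hence p = 111 and Q = 331.
The new curves are Qd = 442 - p (demand) and Qs = 3p - 6 (supply).
Equate the new curves: 442 - p = 3p - 6, giving 448 = 4p, p = 112, Q = 330.
ΔQ = 330 − 331 = -1.00.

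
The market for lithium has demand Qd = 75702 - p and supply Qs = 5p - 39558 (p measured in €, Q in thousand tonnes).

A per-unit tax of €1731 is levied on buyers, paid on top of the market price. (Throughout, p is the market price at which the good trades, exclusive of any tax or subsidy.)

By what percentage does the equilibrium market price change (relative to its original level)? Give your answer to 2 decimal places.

-1.50

Initially, 75702 - p = 5p - 39558, so 115260 = 6p and p = 19210, Q = 56492.
Since buyers pay the price plus the tax, the effective demand curve becomes Qd = 73971 - p.
Equate the new curves: 73971 - p = 5p - 39558, giving 113529 = 6p, p = 18921.5, Q = 55049.5.
%Δp = (18921.5 − 19210) / 19210 × 100 = -1.50%.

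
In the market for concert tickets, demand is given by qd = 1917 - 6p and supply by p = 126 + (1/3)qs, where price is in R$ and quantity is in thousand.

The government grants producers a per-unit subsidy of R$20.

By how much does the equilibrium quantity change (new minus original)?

Original equilibrium: 1917 - 6p = 3p - 378 gives 2295 = 9p, so p = 255 and q = 387.
Since sellers receive the price plus the subsidy, the effective supply curve becomes qs = 3p - 318.
Clearing the new market: 1917 - 6p = 3p - 318, so p = 745/3 ≈ 248.3333 and q = 427.
Δq = 427 − 387 = +40.

+40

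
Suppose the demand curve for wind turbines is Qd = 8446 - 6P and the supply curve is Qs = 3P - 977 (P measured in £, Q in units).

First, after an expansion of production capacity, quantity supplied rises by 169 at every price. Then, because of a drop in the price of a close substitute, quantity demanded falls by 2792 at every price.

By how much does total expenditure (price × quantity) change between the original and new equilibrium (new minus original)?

Solve the original market: 8446 - 6P = 3P - 977, hence P = 1047 and Q = 2164.
After the shift, demand is Qd = 5654 - 6P and supply is Qs = 3P - 808.
New equilibrium: 5654 - 6P = 3P - 808 ⇒ 6462 = 9P ⇒ P = 718, Q = 1346.
Expenditure moves from 1047×2164 = 2265708 to 718×1346 = 966428; change = -1299280.

-1299280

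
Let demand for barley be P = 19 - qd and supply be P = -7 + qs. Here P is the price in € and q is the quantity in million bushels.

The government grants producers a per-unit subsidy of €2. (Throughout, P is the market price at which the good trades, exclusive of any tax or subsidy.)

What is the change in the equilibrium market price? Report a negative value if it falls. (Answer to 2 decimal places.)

Original equilibrium: 19 - P = P + 7 gives 12 = 2P, so P = 6 and q = 13.
Since sellers receive the price plus the subsidy, the effective supply curve becomes qs = P + 9.
Clearing the new market: 19 - P = P + 9, so P = 5 and q = 14.
ΔP = 5 − 6 = -1.00.

-1.00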